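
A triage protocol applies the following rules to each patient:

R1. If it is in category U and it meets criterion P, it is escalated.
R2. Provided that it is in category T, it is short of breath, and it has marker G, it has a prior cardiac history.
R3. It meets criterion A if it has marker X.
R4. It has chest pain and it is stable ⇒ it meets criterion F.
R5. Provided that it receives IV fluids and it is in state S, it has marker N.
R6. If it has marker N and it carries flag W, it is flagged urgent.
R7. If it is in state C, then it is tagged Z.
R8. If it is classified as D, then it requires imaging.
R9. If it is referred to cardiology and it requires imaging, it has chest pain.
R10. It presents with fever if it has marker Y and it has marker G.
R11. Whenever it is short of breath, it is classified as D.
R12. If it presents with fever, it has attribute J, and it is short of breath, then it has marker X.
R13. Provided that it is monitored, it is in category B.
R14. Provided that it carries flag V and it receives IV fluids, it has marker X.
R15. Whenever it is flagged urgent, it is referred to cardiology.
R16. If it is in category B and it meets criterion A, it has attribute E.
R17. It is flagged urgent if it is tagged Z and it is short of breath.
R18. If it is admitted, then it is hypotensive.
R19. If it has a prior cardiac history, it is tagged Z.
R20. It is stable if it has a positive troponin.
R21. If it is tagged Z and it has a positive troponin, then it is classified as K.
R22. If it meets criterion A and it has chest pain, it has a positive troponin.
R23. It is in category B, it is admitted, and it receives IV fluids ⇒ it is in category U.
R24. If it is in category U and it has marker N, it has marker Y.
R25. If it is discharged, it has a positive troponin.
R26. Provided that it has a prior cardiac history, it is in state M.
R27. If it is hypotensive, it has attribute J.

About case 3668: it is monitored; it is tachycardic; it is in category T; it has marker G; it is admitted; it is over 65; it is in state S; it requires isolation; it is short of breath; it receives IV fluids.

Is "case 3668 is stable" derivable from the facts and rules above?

Yes

By R2 (it is in category T, it is short of breath, it has marker G): it has a prior cardiac history.
By R5 (it receives IV fluids, it is in state S): it has marker N.
By R11 (it is short of breath): it is classified as D.
By R13 (it is monitored): it is in category B.
By R18 (it is admitted): it is hypotensive.
By R19 (it has a prior cardiac history): it is tagged Z.
By R23 (it is in category B, it is admitted, it receives IV fluids): it is in category U.
By R24 (it is in category U, it has marker N): it has marker Y.
By R27 (it is hypotensive): it has attribute J.
By R8 (it is classified as D): it requires imaging.
By R10 (it has marker Y, it has marker G): it presents with fever.
By R12 (it presents with fever, it has attribute J, it is short of breath): it has marker X.
By R17 (it is tagged Z, it is short of breath): it is flagged urgent.
By R3 (it has marker X): it meets criterion A.
By R15 (it is flagged urgent): it is referred to cardiology.
By R9 (it is referred to cardiology, it requires imaging): it has chest pain.
By R22 (it meets criterion A, it has chest pain): it has a positive troponin.
By R20 (it has a positive troponin): it is stable.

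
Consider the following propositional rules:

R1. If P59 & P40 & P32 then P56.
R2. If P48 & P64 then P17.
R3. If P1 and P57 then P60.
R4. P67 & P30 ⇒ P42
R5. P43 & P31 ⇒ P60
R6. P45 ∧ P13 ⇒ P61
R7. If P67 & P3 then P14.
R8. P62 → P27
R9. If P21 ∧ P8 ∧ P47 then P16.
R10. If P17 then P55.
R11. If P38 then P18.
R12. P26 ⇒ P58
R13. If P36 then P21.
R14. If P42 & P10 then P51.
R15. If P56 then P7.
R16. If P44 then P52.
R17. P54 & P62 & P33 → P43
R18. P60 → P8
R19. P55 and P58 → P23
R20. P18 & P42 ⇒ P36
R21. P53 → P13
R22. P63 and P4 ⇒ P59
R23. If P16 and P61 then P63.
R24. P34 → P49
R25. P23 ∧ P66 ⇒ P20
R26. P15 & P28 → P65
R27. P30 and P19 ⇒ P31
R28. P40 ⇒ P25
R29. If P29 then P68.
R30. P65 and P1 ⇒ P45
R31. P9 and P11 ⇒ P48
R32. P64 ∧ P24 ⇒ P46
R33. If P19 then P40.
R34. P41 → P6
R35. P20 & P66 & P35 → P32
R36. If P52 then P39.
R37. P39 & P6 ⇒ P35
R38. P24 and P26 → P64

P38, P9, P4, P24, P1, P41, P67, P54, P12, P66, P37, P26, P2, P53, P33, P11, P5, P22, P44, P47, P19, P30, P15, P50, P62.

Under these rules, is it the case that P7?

Forward chaining from the given facts derives: P42, P27, P18, P58, P52, P43, P36, P13, P31, P48, P40, P6, P39, P35, P64, P17, P60, P55, P21, P8, P23, P20, P25, P46, P32, P16.
The only rule concluding P7 is R15, which needs P56; that is never established.

No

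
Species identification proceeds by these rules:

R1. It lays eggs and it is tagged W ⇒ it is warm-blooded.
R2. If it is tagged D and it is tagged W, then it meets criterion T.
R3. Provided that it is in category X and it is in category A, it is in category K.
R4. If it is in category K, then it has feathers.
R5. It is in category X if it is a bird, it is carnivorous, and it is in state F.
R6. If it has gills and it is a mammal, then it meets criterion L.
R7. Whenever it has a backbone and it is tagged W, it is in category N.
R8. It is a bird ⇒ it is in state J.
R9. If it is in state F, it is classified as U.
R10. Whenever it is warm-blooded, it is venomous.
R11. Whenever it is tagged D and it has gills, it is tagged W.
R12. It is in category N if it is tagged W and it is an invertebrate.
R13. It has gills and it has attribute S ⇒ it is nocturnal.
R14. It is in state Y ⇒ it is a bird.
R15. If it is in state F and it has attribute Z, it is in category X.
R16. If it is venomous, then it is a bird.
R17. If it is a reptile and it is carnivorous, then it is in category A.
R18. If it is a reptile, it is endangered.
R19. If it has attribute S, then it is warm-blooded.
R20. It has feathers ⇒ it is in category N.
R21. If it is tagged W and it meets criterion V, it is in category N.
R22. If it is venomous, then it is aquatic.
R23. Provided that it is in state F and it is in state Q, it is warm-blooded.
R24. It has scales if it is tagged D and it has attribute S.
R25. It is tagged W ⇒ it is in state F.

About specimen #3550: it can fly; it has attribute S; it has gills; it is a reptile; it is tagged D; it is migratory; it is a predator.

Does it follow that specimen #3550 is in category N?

No

Forward chaining from the given facts derives: is tagged W, is nocturnal, is endangered, is warm-blooded, has scales, is in state F, meets criterion T, is classified as U, is venomous, is a bird, is aquatic, is in state J.
Rules concluding "it is in category N": R7 needs "it has a backbone"; R12 needs "it is an invertebrate"; R20 needs "it has feathers"; R21 needs "it meets criterion V" — none of these are established.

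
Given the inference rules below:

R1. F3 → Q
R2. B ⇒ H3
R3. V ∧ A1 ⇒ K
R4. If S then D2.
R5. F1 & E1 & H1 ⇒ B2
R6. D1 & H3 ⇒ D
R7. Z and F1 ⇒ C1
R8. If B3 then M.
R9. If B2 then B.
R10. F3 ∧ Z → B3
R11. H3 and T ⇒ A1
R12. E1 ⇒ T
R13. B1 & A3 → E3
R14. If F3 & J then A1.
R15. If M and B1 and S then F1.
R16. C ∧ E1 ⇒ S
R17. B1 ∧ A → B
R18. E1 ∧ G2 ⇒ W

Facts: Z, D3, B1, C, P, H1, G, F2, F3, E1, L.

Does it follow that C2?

No

Forward chaining from the given facts derives: Q, B3, T, S, D2, M, F1, B2, C1, B, H3, A1.
No rule has C2 as its conclusion, and it is not among the given facts.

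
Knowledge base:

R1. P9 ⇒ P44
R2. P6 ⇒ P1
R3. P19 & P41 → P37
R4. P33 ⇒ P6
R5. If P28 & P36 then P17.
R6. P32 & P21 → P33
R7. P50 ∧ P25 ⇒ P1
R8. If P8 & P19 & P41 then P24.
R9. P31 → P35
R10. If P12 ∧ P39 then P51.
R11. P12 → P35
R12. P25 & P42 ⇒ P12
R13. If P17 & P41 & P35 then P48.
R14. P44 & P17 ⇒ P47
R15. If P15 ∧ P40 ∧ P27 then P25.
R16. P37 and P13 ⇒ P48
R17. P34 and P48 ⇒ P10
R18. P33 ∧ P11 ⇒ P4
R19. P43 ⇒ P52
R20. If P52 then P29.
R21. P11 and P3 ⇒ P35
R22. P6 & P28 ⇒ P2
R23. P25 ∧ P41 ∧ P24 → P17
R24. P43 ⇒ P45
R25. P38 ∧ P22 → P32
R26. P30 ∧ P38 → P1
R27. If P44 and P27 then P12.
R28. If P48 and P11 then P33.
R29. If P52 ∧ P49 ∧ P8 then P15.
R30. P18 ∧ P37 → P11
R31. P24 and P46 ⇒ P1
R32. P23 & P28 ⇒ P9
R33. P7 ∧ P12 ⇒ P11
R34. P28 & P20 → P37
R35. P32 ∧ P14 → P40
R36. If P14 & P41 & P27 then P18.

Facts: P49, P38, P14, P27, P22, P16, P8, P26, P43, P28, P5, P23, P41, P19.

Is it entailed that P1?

Yes

P37  (by R3: P19, P41)
P24  (by R8: P8, P19, P41)
P52  (by R19: P43)
P32  (by R25: P38, P22)
P15  (by R29: P52, P49, P8)
P9  (by R32: P23, P28)
P40  (by R35: P32, P14)
P18  (by R36: P14, P41, P27)
P44  (by R1: P9)
P25  (by R15: P15, P40, P27)
P17  (by R23: P25, P41, P24)
P12  (by R27: P44, P27)
P11  (by R30: P18, P37)
P35  (by R11: P12)
P48  (by R13: P17, P41, P35)
P33  (by R28: P48, P11)
P6  (by R4: P33)
P1  (by R2: P6)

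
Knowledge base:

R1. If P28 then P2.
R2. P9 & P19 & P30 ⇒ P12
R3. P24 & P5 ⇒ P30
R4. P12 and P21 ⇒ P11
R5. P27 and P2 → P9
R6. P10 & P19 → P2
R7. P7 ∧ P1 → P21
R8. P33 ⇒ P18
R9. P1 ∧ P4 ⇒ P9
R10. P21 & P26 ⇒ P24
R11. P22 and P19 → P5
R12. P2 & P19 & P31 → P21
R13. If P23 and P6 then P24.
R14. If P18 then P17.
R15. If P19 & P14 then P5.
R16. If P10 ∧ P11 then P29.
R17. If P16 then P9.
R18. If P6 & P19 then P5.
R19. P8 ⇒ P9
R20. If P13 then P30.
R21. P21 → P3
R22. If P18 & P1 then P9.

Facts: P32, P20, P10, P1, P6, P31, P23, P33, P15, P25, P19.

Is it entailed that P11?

P2  (by R6: P10, P19)
P18  (by R8: P33)
P21  (by R12: P2, P19, P31)
P24  (by R13: P23, P6)
P5  (by R18: P6, P19)
P9  (by R22: P18, P1)
P30  (by R3: P24, P5)
P12  (by R2: P9, P19, P30)
P11  (by R4: P12, P21)

Yes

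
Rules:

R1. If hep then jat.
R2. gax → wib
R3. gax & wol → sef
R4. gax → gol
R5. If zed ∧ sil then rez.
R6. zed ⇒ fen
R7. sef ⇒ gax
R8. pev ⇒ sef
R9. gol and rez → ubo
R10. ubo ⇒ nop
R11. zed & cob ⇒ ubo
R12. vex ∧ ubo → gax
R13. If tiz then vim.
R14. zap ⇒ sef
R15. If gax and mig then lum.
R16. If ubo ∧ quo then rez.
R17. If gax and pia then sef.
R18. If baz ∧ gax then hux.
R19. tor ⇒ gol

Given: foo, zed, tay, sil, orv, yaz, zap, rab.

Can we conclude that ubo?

rez  (by R5: zed, sil)
sef  (by R14: zap)
gax  (by R7: sef)
gol  (by R4: gax)
ubo  (by R9: gol, rez)

Yes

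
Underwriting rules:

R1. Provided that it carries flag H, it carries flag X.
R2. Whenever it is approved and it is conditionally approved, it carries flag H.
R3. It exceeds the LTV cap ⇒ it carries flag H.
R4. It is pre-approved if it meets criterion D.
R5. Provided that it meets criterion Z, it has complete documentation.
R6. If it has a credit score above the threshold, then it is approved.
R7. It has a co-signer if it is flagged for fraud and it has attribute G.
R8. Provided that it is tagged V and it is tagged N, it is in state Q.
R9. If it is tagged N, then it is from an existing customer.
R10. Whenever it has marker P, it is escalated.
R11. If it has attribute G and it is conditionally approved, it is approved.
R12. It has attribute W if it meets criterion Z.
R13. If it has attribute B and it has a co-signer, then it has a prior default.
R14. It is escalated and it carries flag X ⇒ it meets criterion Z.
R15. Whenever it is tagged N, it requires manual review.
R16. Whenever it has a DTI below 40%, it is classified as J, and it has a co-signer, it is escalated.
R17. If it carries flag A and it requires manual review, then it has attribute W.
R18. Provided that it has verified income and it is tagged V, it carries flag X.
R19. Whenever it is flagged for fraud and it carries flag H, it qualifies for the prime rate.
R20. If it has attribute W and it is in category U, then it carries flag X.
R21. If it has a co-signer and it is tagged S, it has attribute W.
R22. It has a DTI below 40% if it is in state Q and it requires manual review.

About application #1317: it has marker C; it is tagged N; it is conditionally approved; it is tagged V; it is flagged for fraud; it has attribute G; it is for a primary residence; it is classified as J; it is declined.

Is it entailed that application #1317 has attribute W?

By R7 (it is flagged for fraud, it has attribute G): it has a co-signer.
By R8 (it is tagged V, it is tagged N): it is in state Q.
By R11 (it has attribute G, it is conditionally approved): it is approved.
By R15 (it is tagged N): it requires manual review.
By R22 (it is in state Q, it requires manual review): it has a DTI below 40%.
By R2 (it is approved, it is conditionally approved): it carries flag H.
By R16 (it has a DTI below 40%, it is classified as J, it has a co-signer): it is escalated.
By R1 (it carries flag H): it carries flag X.
By R14 (it is escalated, it carries flag X): it meets criterion Z.
By R12 (it meets criterion Z): it has attribute W.

Yes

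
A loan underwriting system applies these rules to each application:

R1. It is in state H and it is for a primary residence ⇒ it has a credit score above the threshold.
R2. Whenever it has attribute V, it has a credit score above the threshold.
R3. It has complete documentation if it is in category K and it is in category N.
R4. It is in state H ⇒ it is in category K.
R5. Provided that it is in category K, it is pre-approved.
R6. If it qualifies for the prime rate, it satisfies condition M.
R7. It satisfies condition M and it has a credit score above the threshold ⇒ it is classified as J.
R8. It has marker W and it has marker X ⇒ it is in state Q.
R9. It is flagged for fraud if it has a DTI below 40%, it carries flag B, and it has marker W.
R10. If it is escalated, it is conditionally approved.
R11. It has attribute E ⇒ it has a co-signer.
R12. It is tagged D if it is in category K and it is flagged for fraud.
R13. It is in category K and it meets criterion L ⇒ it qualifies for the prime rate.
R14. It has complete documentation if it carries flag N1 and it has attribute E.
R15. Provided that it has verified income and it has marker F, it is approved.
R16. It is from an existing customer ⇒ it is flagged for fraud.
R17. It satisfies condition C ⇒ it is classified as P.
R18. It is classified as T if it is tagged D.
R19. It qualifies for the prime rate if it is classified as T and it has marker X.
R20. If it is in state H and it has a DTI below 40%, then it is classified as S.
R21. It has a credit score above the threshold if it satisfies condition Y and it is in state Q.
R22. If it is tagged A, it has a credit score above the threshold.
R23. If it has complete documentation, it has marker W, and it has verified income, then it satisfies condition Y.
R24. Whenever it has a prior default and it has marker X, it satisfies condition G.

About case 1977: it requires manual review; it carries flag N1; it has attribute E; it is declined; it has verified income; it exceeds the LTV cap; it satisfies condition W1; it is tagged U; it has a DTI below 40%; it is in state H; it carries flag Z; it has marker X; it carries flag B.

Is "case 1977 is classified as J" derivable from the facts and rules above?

Forward chaining from the given facts derives: is in category K, is pre-approved, has a co-signer, has complete documentation, is classified as S.
The only rule concluding "it is classified as J" is R7, which needs "it satisfies condition M"; that is never established.

No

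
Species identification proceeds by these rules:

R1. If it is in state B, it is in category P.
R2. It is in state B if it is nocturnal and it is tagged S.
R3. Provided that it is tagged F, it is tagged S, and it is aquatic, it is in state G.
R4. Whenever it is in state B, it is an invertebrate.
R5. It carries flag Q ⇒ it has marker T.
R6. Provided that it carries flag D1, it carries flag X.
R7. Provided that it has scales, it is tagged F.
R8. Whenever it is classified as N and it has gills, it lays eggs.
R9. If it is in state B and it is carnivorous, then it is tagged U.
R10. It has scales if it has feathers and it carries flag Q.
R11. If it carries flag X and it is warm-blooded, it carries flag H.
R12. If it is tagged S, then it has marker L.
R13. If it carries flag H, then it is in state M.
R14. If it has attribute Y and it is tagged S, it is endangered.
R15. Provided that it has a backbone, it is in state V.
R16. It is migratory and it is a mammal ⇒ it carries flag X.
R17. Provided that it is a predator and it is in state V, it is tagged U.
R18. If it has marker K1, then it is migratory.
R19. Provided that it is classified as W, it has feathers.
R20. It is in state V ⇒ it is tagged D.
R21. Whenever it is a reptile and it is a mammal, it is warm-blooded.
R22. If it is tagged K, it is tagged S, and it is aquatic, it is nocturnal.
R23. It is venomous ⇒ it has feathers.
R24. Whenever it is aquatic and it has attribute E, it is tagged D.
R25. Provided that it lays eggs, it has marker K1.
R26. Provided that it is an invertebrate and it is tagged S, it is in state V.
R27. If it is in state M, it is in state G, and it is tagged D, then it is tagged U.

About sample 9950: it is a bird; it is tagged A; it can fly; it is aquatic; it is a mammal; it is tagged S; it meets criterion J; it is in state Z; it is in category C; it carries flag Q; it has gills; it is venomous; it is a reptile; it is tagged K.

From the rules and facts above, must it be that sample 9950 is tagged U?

No

Forward chaining from the given facts derives: has marker T, has marker L, is warm-blooded, is nocturnal, has feathers, is in state B, is an invertebrate, has scales, is in state V, is in category P, is tagged F, is tagged D, is in state G.
Rules concluding "it is tagged U": R9 needs "it is carnivorous"; R17 needs "it is a predator"; R27 needs "it is in state M" — none of these are established.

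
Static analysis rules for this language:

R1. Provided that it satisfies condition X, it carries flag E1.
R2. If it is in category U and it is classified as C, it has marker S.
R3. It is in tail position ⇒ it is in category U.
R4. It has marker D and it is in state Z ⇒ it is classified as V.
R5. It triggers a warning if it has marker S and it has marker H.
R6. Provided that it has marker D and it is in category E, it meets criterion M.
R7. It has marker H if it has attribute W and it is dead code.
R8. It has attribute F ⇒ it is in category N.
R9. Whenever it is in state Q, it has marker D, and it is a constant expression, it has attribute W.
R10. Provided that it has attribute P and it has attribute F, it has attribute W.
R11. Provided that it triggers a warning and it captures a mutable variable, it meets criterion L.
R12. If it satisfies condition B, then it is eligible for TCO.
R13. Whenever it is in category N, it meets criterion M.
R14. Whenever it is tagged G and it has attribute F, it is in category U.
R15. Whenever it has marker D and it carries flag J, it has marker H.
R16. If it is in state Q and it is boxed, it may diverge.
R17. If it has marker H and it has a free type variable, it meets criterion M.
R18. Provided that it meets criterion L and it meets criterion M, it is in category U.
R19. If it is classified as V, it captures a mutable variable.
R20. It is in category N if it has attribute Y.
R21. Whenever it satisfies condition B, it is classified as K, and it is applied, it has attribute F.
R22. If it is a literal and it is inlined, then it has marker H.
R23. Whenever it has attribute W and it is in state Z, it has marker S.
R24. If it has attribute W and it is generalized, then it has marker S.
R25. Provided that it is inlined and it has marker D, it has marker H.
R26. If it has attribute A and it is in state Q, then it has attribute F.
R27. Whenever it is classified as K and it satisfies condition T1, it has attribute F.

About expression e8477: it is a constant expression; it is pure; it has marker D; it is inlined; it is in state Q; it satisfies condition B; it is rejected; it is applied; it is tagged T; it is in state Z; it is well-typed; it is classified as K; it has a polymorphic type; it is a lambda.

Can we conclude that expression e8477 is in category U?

Yes

By R4 (it has marker D, it is in state Z): it is classified as V.
By R9 (it is in state Q, it has marker D, it is a constant expression): it has attribute W.
By R19 (it is classified as V): it captures a mutable variable.
By R21 (it satisfies condition B, it is classified as K, it is applied): it has attribute F.
By R23 (it has attribute W, it is in state Z): it has marker S.
By R25 (it is inlined, it has marker D): it has marker H.
By R5 (it has marker S, it has marker H): it triggers a warning.
By R8 (it has attribute F): it is in category N.
By R11 (it triggers a warning, it captures a mutable variable): it meets criterion L.
By R13 (it is in category N): it meets criterion M.
By R18 (it meets criterion L, it meets criterion M): it is in category U.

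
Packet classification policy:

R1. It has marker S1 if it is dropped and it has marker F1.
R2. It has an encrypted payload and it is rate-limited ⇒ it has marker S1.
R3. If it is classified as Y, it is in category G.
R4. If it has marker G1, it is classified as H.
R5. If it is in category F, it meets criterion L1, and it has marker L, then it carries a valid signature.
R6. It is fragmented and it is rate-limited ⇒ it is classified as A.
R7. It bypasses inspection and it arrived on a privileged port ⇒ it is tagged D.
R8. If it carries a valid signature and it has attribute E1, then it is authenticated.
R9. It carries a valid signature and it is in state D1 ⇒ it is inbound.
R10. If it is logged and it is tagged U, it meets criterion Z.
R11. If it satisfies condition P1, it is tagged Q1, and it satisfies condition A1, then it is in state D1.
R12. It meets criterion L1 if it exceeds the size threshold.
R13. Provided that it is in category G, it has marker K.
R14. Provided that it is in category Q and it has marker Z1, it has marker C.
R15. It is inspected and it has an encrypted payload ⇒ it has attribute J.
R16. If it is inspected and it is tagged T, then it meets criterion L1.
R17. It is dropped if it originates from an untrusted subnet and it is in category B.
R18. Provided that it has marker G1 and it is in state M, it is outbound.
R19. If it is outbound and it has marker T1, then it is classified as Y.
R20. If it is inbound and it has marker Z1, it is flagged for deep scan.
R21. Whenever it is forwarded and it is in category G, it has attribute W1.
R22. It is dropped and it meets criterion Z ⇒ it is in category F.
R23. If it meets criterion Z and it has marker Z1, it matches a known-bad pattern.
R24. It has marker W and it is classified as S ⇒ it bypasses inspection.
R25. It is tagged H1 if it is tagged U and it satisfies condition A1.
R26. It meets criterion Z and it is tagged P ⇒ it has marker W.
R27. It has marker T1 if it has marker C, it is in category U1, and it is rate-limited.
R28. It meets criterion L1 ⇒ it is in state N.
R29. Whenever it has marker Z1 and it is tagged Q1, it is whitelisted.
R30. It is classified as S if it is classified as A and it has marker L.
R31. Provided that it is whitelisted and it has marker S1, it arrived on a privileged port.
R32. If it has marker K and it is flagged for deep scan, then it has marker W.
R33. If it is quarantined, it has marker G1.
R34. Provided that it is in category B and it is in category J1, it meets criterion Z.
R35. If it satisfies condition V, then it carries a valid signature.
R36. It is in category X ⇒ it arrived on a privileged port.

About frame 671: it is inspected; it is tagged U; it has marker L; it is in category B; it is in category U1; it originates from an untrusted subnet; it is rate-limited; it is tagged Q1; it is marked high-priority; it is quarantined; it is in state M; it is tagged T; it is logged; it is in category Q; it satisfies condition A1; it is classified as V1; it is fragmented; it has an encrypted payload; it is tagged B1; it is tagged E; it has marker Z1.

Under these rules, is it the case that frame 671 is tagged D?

No

Forward chaining from the given facts derives: has marker S1, is classified as A, meets criterion Z, has marker C, has attribute J, meets criterion L1, is dropped, is in category F, matches a known-bad pattern, is tagged H1, has marker T1, is in state N, is whitelisted, is classified as S, arrived on a privileged port, has marker G1, is classified as H, carries a valid signature, is outbound, is classified as Y, is in category G, has marker K.
The only rule concluding "it is tagged D" is R7, which needs "it bypasses inspection"; that is never established.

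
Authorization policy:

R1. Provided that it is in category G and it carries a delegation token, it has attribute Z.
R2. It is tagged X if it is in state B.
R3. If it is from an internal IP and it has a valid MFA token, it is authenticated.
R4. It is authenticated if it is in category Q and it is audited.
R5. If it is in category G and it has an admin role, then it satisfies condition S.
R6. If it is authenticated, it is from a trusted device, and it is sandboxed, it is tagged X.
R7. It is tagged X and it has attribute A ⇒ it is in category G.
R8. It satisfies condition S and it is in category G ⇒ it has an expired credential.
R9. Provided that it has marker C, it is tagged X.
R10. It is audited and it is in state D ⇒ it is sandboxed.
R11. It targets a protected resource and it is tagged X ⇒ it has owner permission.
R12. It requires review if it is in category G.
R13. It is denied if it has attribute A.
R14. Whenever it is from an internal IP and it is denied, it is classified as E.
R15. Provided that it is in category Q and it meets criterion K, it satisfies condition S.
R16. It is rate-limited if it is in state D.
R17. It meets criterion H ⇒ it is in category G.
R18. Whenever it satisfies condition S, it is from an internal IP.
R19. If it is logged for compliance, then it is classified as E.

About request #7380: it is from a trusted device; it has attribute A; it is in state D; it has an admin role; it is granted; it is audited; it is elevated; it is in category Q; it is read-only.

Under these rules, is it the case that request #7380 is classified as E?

By R4 (it is in category Q, it is audited): it is authenticated.
By R10 (it is audited, it is in state D): it is sandboxed.
By R13 (it has attribute A): it is denied.
By R6 (it is authenticated, it is from a trusted device, it is sandboxed): it is tagged X.
By R7 (it is tagged X, it has attribute A): it is in category G.
By R5 (it is in category G, it has an admin role): it satisfies condition S.
By R18 (it satisfies condition S): it is from an internal IP.
By R14 (it is from an internal IP, it is denied): it is classified as E.

Yes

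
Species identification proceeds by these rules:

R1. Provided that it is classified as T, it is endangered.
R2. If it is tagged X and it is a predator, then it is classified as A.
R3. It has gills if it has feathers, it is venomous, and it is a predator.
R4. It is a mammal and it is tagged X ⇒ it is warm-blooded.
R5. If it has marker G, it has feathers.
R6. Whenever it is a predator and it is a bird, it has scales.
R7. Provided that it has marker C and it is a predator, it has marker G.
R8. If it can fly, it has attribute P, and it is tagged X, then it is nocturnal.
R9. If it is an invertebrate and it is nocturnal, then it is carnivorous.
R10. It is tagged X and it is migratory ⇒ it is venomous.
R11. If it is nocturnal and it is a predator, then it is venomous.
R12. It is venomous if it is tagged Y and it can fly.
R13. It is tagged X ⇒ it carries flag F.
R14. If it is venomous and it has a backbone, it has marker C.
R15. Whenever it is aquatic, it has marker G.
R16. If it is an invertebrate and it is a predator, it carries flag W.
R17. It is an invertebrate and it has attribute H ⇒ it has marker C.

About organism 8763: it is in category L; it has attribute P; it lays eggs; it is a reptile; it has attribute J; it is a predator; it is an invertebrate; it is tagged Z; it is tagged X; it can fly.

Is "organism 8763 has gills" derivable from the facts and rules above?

Forward chaining from the given facts derives: is classified as A, is nocturnal, is carnivorous, is venomous, carries flag F, carries flag W.
The only rule concluding "it has gills" is R3, which needs "it has feathers"; that is never established.

No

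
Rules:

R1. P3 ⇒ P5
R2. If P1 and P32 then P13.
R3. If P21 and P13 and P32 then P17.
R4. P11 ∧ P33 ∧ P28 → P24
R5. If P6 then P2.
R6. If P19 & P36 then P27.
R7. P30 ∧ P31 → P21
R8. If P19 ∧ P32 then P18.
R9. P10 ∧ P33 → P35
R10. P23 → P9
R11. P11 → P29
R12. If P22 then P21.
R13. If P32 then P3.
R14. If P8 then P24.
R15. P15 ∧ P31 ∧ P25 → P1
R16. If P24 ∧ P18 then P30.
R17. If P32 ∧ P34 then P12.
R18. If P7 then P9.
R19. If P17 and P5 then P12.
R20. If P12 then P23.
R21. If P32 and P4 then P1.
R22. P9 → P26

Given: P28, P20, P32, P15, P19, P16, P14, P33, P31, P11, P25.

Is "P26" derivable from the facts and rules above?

Yes

P24  (by R4: P11, P33, P28)
P18  (by R8: P19, P32)
P3  (by R13: P32)
P1  (by R15: P15, P31, P25)
P30  (by R16: P24, P18)
P5  (by R1: P3)
P13  (by R2: P1, P32)
P21  (by R7: P30, P31)
P17  (by R3: P21, P13, P32)
P12  (by R19: P17, P5)
P23  (by R20: P12)
P9  (by R10: P23)
P26  (by R22: P9)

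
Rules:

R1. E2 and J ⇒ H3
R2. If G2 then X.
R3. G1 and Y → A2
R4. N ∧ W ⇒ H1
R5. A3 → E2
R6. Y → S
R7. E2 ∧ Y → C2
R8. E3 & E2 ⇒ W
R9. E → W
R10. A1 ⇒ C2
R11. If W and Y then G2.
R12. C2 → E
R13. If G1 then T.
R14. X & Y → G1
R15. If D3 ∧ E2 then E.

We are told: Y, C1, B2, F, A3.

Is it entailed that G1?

Yes

E2  (by R5: A3)
C2  (by R7: E2, Y)
E  (by R12: C2)
W  (by R9: E)
G2  (by R11: W, Y)
X  (by R2: G2)
G1  (by R14: X, Y)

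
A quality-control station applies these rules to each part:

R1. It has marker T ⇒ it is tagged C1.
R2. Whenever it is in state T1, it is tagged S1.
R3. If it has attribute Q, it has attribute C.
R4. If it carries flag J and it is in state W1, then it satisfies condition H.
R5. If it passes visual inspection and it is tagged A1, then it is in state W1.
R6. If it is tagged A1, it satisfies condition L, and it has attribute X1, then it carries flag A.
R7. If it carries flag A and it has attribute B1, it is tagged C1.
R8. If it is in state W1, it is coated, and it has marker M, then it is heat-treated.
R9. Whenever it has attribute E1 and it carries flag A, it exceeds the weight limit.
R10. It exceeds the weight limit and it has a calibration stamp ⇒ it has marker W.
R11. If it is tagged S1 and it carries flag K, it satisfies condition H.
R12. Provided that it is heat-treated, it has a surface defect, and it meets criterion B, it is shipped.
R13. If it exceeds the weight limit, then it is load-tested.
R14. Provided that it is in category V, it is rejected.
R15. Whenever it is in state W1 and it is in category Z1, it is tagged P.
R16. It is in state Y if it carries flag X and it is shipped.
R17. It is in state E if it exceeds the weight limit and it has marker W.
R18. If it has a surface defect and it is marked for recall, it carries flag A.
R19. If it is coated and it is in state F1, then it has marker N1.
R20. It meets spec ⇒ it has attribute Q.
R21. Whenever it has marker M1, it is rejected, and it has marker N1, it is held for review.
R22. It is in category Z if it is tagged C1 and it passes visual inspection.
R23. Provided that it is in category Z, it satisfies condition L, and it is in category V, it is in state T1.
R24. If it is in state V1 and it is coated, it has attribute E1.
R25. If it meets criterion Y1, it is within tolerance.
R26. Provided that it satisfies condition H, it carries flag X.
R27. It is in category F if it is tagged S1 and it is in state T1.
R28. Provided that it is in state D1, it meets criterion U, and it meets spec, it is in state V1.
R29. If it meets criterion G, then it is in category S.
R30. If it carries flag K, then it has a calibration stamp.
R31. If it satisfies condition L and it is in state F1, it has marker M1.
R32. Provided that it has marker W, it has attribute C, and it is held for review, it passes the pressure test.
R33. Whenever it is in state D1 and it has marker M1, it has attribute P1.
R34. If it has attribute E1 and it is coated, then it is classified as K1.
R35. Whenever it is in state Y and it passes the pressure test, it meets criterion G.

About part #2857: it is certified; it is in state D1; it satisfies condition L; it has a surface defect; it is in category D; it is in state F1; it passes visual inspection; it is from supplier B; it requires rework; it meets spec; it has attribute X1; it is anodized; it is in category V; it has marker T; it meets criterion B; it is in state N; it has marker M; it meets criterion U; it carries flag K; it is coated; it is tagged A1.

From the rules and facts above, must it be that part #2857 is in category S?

By R1 (it has marker T): it is tagged C1.
By R5 (it passes visual inspection, it is tagged A1): it is in state W1.
By R6 (it is tagged A1, it satisfies condition L, it has attribute X1): it carries flag A.
By R8 (it is in state W1, it is coated, it has marker M): it is heat-treated.
By R12 (it is heat-treated, it has a surface defect, it meets criterion B): it is shipped.
By R14 (it is in category V): it is rejected.
By R19 (it is coated, it is in state F1): it has marker N1.
By R20 (it meets spec): it has attribute Q.
By R22 (it is tagged C1, it passes visual inspection): it is in category Z.
By R23 (it is in category Z, it satisfies condition L, it is in category V): it is in state T1.
By R28 (it is in state D1, it meets criterion U, it meets spec): it is in state V1.
By R30 (it carries flag K): it has a calibration stamp.
By R31 (it satisfies condition L, it is in state F1): it has marker M1.
By R2 (it is in state T1): it is tagged S1.
By R3 (it has attribute Q): it has attribute C.
By R11 (it is tagged S1, it carries flag K): it satisfies condition H.
By R21 (it has marker M1, it is rejected, it has marker N1): it is held for review.
By R24 (it is in state V1, it is coated): it has attribute E1.
By R26 (it satisfies condition H): it carries flag X.
By R9 (it has attribute E1, it carries flag A): it exceeds the weight limit.
By R10 (it exceeds the weight limit, it has a calibration stamp): it has marker W.
By R16 (it carries flag X, it is shipped): it is in state Y.
By R32 (it has marker W, it has attribute C, it is held for review): it passes the pressure test.
By R35 (it is in state Y, it passes the pressure test): it meets criterion G.
By R29 (it meets criterion G): it is in category S.

Yes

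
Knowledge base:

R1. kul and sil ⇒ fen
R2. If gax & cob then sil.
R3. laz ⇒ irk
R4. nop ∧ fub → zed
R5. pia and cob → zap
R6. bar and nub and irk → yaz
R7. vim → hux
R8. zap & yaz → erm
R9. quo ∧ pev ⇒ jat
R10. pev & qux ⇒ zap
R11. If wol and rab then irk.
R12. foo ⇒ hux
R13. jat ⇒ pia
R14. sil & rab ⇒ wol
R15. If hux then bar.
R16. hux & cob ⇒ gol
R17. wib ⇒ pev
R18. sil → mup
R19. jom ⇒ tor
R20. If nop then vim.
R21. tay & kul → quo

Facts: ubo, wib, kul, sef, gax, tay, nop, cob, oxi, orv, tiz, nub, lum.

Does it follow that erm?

Forward chaining from the given facts derives: sil, pev, mup, vim, quo, fen, hux, jat, pia, bar, gol, zap.
The only rule concluding erm is R8, which needs yaz; that is never established.

No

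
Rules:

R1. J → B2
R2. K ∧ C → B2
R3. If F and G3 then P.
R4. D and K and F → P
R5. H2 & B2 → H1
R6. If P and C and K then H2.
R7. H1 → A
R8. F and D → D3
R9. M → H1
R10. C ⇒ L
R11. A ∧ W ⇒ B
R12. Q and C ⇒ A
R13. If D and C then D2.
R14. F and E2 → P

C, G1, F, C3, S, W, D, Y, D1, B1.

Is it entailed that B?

No

Forward chaining from the given facts derives: D3, L, D2.
The only rule concluding B is R11, which needs A; that is never established.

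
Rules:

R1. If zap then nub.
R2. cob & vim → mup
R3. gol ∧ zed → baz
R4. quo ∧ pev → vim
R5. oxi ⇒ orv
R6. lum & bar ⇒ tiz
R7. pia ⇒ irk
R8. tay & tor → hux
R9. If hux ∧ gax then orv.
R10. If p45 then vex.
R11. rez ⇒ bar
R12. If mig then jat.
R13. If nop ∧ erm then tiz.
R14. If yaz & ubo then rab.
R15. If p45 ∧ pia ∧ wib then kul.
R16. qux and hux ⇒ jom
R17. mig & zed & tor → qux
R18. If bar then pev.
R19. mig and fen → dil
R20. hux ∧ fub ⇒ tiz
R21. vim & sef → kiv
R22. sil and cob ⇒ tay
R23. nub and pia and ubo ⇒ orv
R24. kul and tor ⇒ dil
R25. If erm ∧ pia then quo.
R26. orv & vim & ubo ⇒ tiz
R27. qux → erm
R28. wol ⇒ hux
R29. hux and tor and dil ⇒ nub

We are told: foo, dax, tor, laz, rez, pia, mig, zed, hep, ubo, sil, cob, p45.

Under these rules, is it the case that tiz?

No

Forward chaining from the given facts derives: irk, vex, bar, jat, qux, pev, tay, erm, hux, jom, quo, vim, mup.
Rules concluding tiz: R6 needs lum; R13 needs nop; R20 needs fub; R26 needs orv — none of these are established.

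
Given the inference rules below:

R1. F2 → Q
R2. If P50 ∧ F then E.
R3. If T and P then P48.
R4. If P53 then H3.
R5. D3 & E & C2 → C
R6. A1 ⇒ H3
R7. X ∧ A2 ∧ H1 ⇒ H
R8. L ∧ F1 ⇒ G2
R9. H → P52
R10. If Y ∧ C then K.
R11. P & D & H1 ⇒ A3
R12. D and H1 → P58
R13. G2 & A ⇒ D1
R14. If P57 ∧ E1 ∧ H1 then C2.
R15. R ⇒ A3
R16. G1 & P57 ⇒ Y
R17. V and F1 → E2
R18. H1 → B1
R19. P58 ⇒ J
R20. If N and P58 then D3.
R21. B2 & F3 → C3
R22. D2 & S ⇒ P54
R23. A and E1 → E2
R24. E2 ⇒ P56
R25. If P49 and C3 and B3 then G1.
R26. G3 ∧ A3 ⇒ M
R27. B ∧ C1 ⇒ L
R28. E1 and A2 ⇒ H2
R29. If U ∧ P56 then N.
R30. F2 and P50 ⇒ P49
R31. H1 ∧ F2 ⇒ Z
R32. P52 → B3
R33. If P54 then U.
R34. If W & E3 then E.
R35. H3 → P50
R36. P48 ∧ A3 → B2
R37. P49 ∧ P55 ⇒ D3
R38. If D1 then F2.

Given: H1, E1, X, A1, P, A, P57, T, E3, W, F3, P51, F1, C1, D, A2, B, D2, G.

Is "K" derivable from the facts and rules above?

No

Forward chaining from the given facts derives: P48, H3, H, P52, A3, P58, C2, B1, J, E2, P56, L, H2, B3, E, P50, B2, G2, D1, C3, F2, Q, P49, Z, G1, Y.
The only rule concluding K is R10, which needs C; that is never established.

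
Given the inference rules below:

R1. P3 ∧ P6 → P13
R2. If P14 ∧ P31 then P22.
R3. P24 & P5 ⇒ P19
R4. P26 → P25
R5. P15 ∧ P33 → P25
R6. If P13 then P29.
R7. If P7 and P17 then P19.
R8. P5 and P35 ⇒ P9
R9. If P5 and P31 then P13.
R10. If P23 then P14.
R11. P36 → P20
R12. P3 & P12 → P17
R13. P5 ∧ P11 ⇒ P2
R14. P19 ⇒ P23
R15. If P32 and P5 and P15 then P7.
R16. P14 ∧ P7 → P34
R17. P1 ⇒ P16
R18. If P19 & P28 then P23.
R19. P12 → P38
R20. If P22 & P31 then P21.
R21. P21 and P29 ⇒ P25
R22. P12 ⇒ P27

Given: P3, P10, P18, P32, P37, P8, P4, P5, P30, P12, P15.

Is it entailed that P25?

Forward chaining from the given facts derives: P17, P7, P38, P27, P19, P23, P14, P34.
Rules concluding P25: R4 needs P26; R5 needs P33; R21 needs P21 — none of these are established.

No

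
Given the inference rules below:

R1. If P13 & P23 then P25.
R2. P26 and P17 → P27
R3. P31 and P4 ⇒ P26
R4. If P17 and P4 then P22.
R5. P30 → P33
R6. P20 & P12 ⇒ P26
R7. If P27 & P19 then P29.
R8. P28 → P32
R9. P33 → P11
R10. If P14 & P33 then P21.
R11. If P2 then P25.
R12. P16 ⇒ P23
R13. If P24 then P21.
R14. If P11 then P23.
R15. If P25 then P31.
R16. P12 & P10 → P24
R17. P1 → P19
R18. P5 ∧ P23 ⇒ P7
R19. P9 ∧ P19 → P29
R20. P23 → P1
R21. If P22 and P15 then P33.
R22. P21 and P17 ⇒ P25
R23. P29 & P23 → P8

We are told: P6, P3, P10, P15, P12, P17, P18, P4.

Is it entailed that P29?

Yes

P22  (by R4: P17, P4)
P24  (by R16: P12, P10)
P33  (by R21: P22, P15)
P11  (by R9: P33)
P21  (by R13: P24)
P23  (by R14: P11)
P1  (by R20: P23)
P25  (by R22: P21, P17)
P31  (by R15: P25)
P19  (by R17: P1)
P26  (by R3: P31, P4)
P27  (by R2: P26, P17)
P29  (by R7: P27, P19)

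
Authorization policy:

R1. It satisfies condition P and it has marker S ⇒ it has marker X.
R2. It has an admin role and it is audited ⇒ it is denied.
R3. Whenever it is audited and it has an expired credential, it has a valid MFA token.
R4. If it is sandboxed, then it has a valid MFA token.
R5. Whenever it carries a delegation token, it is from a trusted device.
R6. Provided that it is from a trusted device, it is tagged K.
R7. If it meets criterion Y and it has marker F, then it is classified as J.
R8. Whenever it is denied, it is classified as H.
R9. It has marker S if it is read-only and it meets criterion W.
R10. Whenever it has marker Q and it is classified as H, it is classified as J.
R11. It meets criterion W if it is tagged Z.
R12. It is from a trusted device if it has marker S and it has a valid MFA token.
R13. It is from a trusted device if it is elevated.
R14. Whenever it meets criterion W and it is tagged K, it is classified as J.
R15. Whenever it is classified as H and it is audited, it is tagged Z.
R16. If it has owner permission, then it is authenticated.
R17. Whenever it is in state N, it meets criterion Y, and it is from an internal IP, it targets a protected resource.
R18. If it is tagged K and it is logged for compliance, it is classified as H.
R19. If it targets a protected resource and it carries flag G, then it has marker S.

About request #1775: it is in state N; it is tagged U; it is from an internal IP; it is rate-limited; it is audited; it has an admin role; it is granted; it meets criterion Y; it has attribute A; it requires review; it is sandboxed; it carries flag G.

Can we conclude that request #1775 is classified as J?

By R2 (it has an admin role, it is audited): it is denied.
By R4 (it is sandboxed): it has a valid MFA token.
By R8 (it is denied): it is classified as H.
By R15 (it is classified as H, it is audited): it is tagged Z.
By R17 (it is in state N, it meets criterion Y, it is from an internal IP): it targets a protected resource.
By R19 (it targets a protected resource, it carries flag G): it has marker S.
By R11 (it is tagged Z): it meets criterion W.
By R12 (it has marker S, it has a valid MFA token): it is from a trusted device.
By R6 (it is from a trusted device): it is tagged K.
By R14 (it meets criterion W, it is tagged K): it is classified as J.

Yes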